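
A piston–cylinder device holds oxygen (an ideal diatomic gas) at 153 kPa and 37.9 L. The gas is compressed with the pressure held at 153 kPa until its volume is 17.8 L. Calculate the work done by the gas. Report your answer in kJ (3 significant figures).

W ≈ -3.08 kJ

Isobaric: W = P ΔV.
W = (153 kPa)(17.8 − 37.9 L) = (153)(-20.1) = -3075 J.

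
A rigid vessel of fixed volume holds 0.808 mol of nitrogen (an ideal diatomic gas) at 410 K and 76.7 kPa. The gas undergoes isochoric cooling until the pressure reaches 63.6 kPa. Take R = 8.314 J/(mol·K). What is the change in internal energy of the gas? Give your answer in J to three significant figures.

ΔU ≈ -1180 J

Constant volume ⇒ W = 0, so Q = ΔU = nCᵥΔT with Cᵥ = 5R/2 = 20.79 J/(mol·K).
At constant V, T₂/T₁ = P₂/P₁ ⇒ ΔT = T₁(P₂/P₁ − 1) = 410·(63.6/76.7 − 1) = -70.03 K.
ΔU = (0.808)(20.79)(-70.03) = -1176 J.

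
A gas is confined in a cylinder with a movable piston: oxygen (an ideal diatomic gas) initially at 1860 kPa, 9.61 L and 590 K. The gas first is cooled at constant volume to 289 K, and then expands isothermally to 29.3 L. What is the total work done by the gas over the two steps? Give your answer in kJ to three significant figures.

Step 1 (isochoric): W = 0 (constant volume).
After step 1: P = 911.1 kPa (V unchanged).
Step 2 (isothermal): W = P₁V₁ ln(V₂/V₁) = (8756) ln(29.3/9.61) = 9761 J.
W_total = 0 + 9761 = 9761 J.

W_total ≈ 9.76 kJ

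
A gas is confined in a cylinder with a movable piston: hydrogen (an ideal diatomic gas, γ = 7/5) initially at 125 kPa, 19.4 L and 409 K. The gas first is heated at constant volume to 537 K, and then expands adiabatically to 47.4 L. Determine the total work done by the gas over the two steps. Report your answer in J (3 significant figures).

Step 1 (isochoric): W = 0 (constant volume).
After step 1: P = 164.1 kPa (V unchanged).
Step 2 (adiabatic): W = (P₁V₁ − P₂V₂)/(γ−1) = (3184 − 2227)/0.4 = 2392 J.
W_total = 0 + 2392 = 2392 J.

W_total ≈ 2390 J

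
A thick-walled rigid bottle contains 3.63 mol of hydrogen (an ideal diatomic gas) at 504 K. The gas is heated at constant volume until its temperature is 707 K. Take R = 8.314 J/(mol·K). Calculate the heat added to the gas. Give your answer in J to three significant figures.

Q ≈ 15300 J

Constant volume ⇒ W = 0, so Q = ΔU = nCᵥΔT with Cᵥ = 5R/2 = 20.79 J/(mol·K).
ΔU = (3.63)(20.79)(707 − 504) = 15316 J.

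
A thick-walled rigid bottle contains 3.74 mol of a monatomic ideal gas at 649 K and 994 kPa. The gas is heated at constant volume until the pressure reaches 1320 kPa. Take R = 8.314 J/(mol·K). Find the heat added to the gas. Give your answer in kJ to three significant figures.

Constant volume ⇒ W = 0, so Q = ΔU = nCᵥΔT with Cᵥ = 3R/2 = 12.47 J/(mol·K).
At constant V, T₂/T₁ = P₂/P₁ ⇒ ΔT = T₁(P₂/P₁ − 1) = 649·(1320/994 − 1) = 212.9 K.
ΔU = (3.74)(12.47)(212.9) = 9928 J.

Q ≈ 9.93 kJ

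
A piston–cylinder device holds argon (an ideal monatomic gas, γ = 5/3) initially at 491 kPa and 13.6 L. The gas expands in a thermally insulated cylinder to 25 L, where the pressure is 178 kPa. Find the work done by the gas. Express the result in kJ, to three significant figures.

W ≈ 3.34 kJ

Adiabatic: W = (P₁V₁ − P₂V₂)/(γ − 1) with γ = 5/3.
P₁V₁ = 6678 J, P₂V₂ = 4450 J.
W = (6678 − 4450) / 0.6667 = 3341 J.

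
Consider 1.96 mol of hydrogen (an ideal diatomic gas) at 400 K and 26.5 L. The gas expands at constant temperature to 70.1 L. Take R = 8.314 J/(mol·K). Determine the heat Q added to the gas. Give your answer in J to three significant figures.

Q ≈ 6340 J

Isothermal ⇒ ΔU = 0, so Q = W = nRT ln(V₂/V₁).
Q = (1.96)(8.314)(400) ln(70.1/26.5) = 6518 × 0.9728 = 6341 J.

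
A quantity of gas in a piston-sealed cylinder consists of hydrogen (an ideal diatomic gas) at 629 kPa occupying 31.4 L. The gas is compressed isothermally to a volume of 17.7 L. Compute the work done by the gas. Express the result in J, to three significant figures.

W ≈ -11300 J

Isothermal: W = nRT ln(V₂/V₁) = P₁V₁ ln(V₂/V₁).
P₁V₁ = (629 kPa)(31.4 L) = 19751 J.
W = 19751 × ln(17.7/31.4) = 19751 × -0.5732
W_by_gas = -11322 J.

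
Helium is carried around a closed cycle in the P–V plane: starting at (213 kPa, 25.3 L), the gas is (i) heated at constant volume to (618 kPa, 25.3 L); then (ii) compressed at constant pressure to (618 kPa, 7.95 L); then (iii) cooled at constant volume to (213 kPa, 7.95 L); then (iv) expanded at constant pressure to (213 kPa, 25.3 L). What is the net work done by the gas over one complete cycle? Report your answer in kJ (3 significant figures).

Constant-volume legs do no work.
W(ii) = (618)(7.95 − 25.3) = -10722 J; W(iv) = (213)(25.3 − 7.95) = 3696 J.
W_net = -10722 + 3696 = -7027 J (the counter-clockwise enclosed area).

W_net ≈ -7.03 kJ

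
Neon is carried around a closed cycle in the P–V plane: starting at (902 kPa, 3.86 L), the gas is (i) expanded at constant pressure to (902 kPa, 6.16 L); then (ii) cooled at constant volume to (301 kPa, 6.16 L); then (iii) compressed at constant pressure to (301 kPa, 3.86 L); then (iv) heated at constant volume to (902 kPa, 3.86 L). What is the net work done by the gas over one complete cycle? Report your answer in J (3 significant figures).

W_net ≈ 1380 J

Constant-volume legs do no work.
W(i) = (902)(6.16 − 3.86) = 2075 J; W(iii) = (301)(3.86 − 6.16) = -692.3 J.
W_net = 2075 − 692.3 = 1382 J (the clockwise enclosed area).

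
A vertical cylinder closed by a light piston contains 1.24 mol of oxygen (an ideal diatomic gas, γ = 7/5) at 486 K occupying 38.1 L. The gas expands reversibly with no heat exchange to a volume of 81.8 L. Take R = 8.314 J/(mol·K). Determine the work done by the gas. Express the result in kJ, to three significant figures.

Adiabatic: TV^(γ−1) = const with γ = 7/5.
T₂ = T₁ (V₁/V₂)^(γ−1) = 486 × (38.1/81.8)^0.4 = 486 × 0.7367 = 358 K.
W_by = nCᵥ(T₁ − T₂) = (1.24)(20.79)(486 − 358) = 3299 J.

W ≈ 3.30 kJ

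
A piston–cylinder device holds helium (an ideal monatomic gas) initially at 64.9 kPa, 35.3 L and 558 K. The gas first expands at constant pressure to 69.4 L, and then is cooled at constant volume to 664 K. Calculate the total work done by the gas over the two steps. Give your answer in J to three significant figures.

Step 1 (isobaric): W = PΔV = (64.9 kPa)(69.4 − 35.3 L) = 2213 J.
Step 2 (isochoric): W = 0 (constant volume).
W_total = 2213 + 0 = 2213 J.

W_total ≈ 2210 J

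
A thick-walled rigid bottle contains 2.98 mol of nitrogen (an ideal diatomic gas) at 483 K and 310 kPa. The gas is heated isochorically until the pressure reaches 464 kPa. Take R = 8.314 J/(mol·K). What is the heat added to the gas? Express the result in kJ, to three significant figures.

Q ≈ 14.9 kJ

Constant volume ⇒ W = 0, so Q = ΔU = nCᵥΔT with Cᵥ = 5R/2 = 20.79 J/(mol·K).
At constant V, T₂/T₁ = P₂/P₁ ⇒ ΔT = T₁(P₂/P₁ − 1) = 483·(464/310 − 1) = 239.9 K.
ΔU = (2.98)(20.79)(239.9) = 14862 J.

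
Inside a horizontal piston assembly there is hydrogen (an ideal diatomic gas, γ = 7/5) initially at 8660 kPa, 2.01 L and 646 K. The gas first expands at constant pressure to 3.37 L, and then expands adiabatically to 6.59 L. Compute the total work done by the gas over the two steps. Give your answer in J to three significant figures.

Step 1 (isobaric): W = PΔV = (8660 kPa)(3.37 − 2.01 L) = 11778 J.
After step 1: P = 8660 kPa, V = 3.37 L, T = 1083 K.
Step 2 (adiabatic): W = (P₁V₁ − P₂V₂)/(γ−1) = (29184 − 22318)/0.4 = 17167 J.
W_total = 11778 + 17167 = 28944 J.

W_total ≈ 28900 J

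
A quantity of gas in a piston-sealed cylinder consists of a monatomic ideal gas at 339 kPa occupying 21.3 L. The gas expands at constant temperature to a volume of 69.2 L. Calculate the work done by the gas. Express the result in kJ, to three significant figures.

W ≈ 8.51 kJ

Isothermal: W = nRT ln(V₂/V₁) = P₁V₁ ln(V₂/V₁).
P₁V₁ = (339 kPa)(21.3 L) = 7221 J.
W = 7221 × ln(69.2/21.3) = 7221 × 1.178
W_by_gas = 8508 J.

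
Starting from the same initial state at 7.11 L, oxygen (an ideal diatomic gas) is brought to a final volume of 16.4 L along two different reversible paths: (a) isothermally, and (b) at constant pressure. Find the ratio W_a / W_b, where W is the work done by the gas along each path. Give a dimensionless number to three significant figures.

W_a / W_b ≈ 0.640

Path (a) isothermal: W = P₁V₁ ln(V₂/V₁) → W_a/(P₁V₁) = 0.8358.
Path (b) isobaric: W = P₁(V₂ − V₁) → W_b/(P₁V₁) = 1.307.
W_a / W_b = 0.8358 / 1.307 = 0.6397.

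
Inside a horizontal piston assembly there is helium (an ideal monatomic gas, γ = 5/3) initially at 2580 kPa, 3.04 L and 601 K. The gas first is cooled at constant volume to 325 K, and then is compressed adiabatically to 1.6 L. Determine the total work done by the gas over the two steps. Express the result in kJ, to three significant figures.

W_total ≈ -3.40 kJ

Step 1 (isochoric): W = 0 (constant volume).
After step 1: P = 1395 kPa (V unchanged).
Step 2 (adiabatic): W = (P₁V₁ − P₂V₂)/(γ−1) = (4241 − 6506)/0.667 = -3398 J.
W_total = 0 − 3398 = -3398 J.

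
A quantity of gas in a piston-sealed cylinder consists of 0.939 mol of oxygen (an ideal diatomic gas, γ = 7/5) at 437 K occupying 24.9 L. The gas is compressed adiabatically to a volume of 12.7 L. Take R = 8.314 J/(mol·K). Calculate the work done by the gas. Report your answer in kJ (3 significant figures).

Adiabatic: TV^(γ−1) = const with γ = 7/5.
T₂ = T₁ (V₁/V₂)^(γ−1) = 437 × (24.9/12.7)^0.4 = 437 × 1.309 = 572.1 K.
W_by = nCᵥ(T₁ − T₂) = (0.939)(20.79)(437 − 572.1) = -2636 J.

W ≈ -2.64 kJ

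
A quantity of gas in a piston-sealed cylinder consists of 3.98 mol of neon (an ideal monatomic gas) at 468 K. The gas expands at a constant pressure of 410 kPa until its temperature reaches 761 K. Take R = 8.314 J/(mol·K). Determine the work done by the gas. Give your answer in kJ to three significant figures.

Isobaric: W = P ΔV = nR ΔT.
W = (3.98)(8.314)(761 − 468) = 9695 J.

W ≈ 9.70 kJ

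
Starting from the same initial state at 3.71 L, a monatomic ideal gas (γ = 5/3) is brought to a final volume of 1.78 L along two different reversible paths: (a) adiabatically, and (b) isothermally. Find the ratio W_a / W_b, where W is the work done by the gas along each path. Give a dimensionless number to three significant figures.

W_a / W_b ≈ 1.29

Path (a) adiabatic: W = P₁V₁(1 − (V₁/V₂)^(γ−1))/(γ−1) → W_a/(P₁V₁) = -0.9475.
Path (b) isothermal: W = P₁V₁ ln(V₂/V₁) → W_b/(P₁V₁) = -0.7344.
W_a / W_b = -0.9475 / -0.7344 = 1.29.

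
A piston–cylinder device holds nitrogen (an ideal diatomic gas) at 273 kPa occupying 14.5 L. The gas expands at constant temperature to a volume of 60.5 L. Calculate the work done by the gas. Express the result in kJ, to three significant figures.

W ≈ 5.65 kJ

Isothermal: W = nRT ln(V₂/V₁) = P₁V₁ ln(V₂/V₁).
P₁V₁ = (273 kPa)(14.5 L) = 3958 J.
W = 3958 × ln(60.5/14.5) = 3958 × 1.428
W_by_gas = 5655 J.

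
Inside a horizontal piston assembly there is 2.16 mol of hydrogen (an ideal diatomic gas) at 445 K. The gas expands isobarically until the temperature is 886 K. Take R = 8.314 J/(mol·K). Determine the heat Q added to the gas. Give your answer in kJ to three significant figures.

Isobaric: W = nRΔT = (2.16)(8.314)(441) = 7920 J.
ΔU = nCᵥΔT with Cᵥ = 5R/2: ΔU = (2.16)(20.79)(441) = 19799 J.
Q = ΔU + W = 19799 + 7920 = 27719 J.

Q ≈ 27.7 kJ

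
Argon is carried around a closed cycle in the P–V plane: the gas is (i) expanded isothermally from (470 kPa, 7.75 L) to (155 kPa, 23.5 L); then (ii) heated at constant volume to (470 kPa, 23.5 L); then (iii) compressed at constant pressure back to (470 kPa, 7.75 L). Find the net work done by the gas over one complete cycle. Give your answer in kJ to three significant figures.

Leg (i): W = PᵢVᵢ ln(V_f/Vᵢ) = (3642) ln(23.5/7.75) = 4041 J.
Leg (ii): W = 0.
Leg (iii): W = PΔV = (470)(7.75 − 23.5) = -7402 J.
W_net = 4041 − 7402 = -3362 J.

W_net ≈ -3.36 kJ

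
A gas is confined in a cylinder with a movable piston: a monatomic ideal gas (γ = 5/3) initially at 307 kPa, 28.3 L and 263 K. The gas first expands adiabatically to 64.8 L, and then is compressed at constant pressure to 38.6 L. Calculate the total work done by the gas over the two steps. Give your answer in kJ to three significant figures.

Step 1 (adiabatic): W = (P₁V₁ − P₂V₂)/(γ−1) = (8688 − 5001)/0.667 = 5530 J.
After step 1: P = 77.18 kPa, V = 64.8 L, T = 151.4 K.
Step 2 (isobaric): W = PΔV = (77.18 kPa)(38.6 − 64.8 L) = -2022 J.
W_total = 5530 − 2022 = 3508 J.

W_total ≈ 3.51 kJ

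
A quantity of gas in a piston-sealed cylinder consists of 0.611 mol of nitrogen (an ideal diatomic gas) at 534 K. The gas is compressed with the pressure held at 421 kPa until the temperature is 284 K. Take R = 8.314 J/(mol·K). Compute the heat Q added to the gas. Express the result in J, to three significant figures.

Q ≈ -4440 J

Isobaric: W = nRΔT = (0.611)(8.314)(-250) = -1270 J.
ΔU = nCᵥΔT with Cᵥ = 5R/2: ΔU = (0.611)(20.79)(-250) = -3175 J.
Q = ΔU + W = -3175 − 1270 = -4445 J.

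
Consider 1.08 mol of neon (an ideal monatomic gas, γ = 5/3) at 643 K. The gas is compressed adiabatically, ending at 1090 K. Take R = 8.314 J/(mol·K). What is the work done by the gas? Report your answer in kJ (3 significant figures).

Adiabatic ⇒ Q = 0, so W_by = −ΔU = nCᵥ(T₁ − T₂).
Cᵥ = 3R/2 = 12.47 J/(mol·K).
W = (1.08)(12.47)(643 − 1090) = -6020 J.

W ≈ -6.02 kJ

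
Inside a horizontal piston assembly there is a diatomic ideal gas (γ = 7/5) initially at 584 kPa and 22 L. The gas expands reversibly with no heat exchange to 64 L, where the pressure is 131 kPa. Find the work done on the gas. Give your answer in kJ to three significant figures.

Adiabatic: W = (P₁V₁ − P₂V₂)/(γ − 1) with γ = 7/5.
P₁V₁ = 12848 J, P₂V₂ = 8384 J.
W = (12848 − 8384) / 0.4 = 11160 J.
Work on gas = −W_by = -11160 J.

W ≈ -11.2 kJ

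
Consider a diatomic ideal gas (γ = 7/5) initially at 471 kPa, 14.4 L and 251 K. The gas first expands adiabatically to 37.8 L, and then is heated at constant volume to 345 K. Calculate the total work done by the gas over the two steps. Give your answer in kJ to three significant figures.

Step 1 (adiabatic): W = (P₁V₁ − P₂V₂)/(γ−1) = (6782 − 4610)/0.4 = 5430 J.
Step 2 (isochoric): W = 0 (constant volume).
W_total = 5430 + 0 = 5430 J.

W_total ≈ 5.43 kJ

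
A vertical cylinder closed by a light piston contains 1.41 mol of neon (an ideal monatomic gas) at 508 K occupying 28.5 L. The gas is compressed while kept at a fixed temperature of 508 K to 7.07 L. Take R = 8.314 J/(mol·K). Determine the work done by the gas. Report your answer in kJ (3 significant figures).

Isothermal: W = nRT ln(V₂/V₁).
W = (1.41)(8.314)(508) × ln(7.07/28.5)
  = 5955 × -1.394
W_by_gas = -8302 J.

W ≈ -8.30 kJ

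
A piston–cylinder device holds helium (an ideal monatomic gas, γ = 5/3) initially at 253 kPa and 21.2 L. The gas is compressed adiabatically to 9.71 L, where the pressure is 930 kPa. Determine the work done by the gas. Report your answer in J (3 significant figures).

Adiabatic: W = (P₁V₁ − P₂V₂)/(γ − 1) with γ = 5/3.
P₁V₁ = 5364 J, P₂V₂ = 9030 J.
W = (5364 − 9030) / 0.6667 = -5500 J.

W ≈ -5500 J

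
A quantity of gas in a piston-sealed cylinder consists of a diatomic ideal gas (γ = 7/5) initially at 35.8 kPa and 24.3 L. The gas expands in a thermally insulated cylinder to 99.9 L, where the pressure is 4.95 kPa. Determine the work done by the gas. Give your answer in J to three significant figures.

W ≈ 939 J

Adiabatic: W = (P₁V₁ − P₂V₂)/(γ − 1) with γ = 7/5.
P₁V₁ = 869.9 J, P₂V₂ = 494.5 J.
W = (869.9 − 494.5) / 0.4 = 938.6 J.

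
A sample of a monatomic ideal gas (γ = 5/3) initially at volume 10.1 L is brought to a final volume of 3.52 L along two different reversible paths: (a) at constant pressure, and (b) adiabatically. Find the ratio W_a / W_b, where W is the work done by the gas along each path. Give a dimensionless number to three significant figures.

W_a / W_b ≈ 0.426

Path (a) isobaric: W = P₁(V₂ − V₁) → W_a/(P₁V₁) = -0.6515.
Path (b) adiabatic: W = P₁V₁(1 − (V₁/V₂)^(γ−1))/(γ−1) → W_b/(P₁V₁) = -1.529.
W_a / W_b = -0.6515 / -1.529 = 0.4261.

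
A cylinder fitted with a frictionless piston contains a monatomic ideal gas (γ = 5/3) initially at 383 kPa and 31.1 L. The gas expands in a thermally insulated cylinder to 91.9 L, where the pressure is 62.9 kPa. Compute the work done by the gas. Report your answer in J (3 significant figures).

W ≈ 9200 J

Adiabatic: W = (P₁V₁ − P₂V₂)/(γ − 1) with γ = 5/3.
P₁V₁ = 11911 J, P₂V₂ = 5781 J.
W = (11911 − 5781) / 0.6667 = 9196 J.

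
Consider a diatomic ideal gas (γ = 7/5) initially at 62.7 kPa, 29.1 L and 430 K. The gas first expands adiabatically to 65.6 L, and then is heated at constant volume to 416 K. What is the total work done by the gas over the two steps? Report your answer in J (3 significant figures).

Step 1 (adiabatic): W = (P₁V₁ − P₂V₂)/(γ−1) = (1825 − 1318)/0.4 = 1266 J.
Step 2 (isochoric): W = 0 (constant volume).
W_total = 1266 + 0 = 1266 J.

W_total ≈ 1270 J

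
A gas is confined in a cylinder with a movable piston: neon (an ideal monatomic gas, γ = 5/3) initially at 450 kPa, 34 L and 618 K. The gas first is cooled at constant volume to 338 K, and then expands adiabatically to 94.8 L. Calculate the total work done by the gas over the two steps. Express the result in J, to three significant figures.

Step 1 (isochoric): W = 0 (constant volume).
After step 1: P = 246.1 kPa (V unchanged).
Step 2 (adiabatic): W = (P₁V₁ − P₂V₂)/(γ−1) = (8368 − 4224)/0.667 = 6216 J.
W_total = 0 + 6216 = 6216 J.

W_total ≈ 6220 J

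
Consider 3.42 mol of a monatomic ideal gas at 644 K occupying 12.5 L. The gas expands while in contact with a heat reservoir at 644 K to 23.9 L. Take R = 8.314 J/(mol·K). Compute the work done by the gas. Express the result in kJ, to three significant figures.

W ≈ 11.9 kJ

Isothermal: W = nRT ln(V₂/V₁).
W = (3.42)(8.314)(644) × ln(23.9/12.5)
  = 18311 × 0.6481
W_by_gas = 11869 J.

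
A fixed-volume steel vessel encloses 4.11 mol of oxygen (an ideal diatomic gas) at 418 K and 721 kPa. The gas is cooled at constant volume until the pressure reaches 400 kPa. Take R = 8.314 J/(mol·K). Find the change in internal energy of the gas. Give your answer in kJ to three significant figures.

ΔU ≈ -15.9 kJ

Constant volume ⇒ W = 0, so Q = ΔU = nCᵥΔT with Cᵥ = 5R/2 = 20.79 J/(mol·K).
At constant V, T₂/T₁ = P₂/P₁ ⇒ ΔT = T₁(P₂/P₁ − 1) = 418·(400/721 − 1) = -186.1 K.
ΔU = (4.11)(20.79)(-186.1) = -15898 J.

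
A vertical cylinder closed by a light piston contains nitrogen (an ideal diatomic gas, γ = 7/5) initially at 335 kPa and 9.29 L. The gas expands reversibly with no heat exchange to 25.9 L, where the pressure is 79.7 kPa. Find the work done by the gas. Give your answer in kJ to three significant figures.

Adiabatic: W = (P₁V₁ − P₂V₂)/(γ − 1) with γ = 7/5.
P₁V₁ = 3112 J, P₂V₂ = 2064 J.
W = (3112 − 2064) / 0.4 = 2620 J.

W ≈ 2.62 kJ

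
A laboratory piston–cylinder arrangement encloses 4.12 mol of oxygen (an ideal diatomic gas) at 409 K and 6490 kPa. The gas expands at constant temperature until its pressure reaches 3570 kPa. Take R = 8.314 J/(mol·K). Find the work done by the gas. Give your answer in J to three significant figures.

Isothermal process: W = nRT ln(V₂/V₁) = nRT ln(P₁/P₂).
W = (4.12)(8.314)(409) × ln(6490/3570)
  = 14010 × ln(1.818) = 14010 × 0.5977
W_by_gas = 8374 J.

W ≈ 8370 J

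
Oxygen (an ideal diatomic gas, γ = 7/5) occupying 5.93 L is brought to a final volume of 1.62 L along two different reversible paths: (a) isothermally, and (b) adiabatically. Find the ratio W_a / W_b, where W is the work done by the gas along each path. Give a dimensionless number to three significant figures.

W_a / W_b ≈ 0.763

Path (a) isothermal: W = P₁V₁ ln(V₂/V₁) → W_a/(P₁V₁) = -1.298.
Path (b) adiabatic: W = P₁V₁(1 − (V₁/V₂)^(γ−1))/(γ−1) → W_b/(P₁V₁) = -1.701.
W_a / W_b = -1.298 / -1.701 = 0.7628.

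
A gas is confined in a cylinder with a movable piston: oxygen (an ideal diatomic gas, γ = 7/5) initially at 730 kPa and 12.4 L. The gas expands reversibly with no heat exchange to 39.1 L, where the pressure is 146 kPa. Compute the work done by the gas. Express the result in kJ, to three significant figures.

Adiabatic: W = (P₁V₁ − P₂V₂)/(γ − 1) with γ = 7/5.
P₁V₁ = 9052 J, P₂V₂ = 5709 J.
W = (9052 − 5709) / 0.4 = 8359 J.

W ≈ 8.36 kJ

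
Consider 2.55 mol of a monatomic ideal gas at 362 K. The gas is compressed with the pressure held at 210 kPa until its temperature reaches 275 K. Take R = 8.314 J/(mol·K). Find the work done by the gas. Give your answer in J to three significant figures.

Isobaric: W = P ΔV = nR ΔT.
W = (2.55)(8.314)(275 − 362) = -1844 J.

W ≈ -1840 J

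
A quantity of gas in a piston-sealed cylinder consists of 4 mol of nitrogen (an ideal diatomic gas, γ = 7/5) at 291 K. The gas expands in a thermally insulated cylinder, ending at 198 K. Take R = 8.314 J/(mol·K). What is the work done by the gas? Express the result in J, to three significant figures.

W ≈ 7730 J

Adiabatic ⇒ Q = 0, so W_by = −ΔU = nCᵥ(T₁ − T₂).
Cᵥ = 5R/2 = 20.79 J/(mol·K).
W = (4)(20.79)(291 − 198) = 7732 J.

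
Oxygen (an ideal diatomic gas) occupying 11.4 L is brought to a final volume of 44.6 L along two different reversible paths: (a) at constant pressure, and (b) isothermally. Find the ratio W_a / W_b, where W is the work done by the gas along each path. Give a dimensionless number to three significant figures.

W_a / W_b ≈ 2.13

Path (a) isobaric: W = P₁(V₂ − V₁) → W_a/(P₁V₁) = 2.912.
Path (b) isothermal: W = P₁V₁ ln(V₂/V₁) → W_b/(P₁V₁) = 1.364.
W_a / W_b = 2.912 / 1.364 = 2.135.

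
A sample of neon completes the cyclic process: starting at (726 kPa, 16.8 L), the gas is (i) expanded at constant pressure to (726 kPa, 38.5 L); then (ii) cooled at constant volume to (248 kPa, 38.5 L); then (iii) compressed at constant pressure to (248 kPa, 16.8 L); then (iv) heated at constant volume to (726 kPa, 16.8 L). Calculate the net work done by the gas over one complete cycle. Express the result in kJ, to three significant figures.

W_net ≈ 10.4 kJ

Constant-volume legs do no work.
W(i) = (726)(38.5 − 16.8) = 15754 J; W(iii) = (248)(16.8 − 38.5) = -5382 J.
W_net = 15754 − 5382 = 10373 J (the clockwise enclosed area).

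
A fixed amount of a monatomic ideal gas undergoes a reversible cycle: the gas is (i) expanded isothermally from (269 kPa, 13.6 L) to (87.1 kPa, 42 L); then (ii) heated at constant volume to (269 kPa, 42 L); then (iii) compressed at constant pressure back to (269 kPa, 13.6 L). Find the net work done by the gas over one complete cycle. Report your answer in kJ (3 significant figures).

Leg (i): W = PᵢVᵢ ln(V_f/Vᵢ) = (3658) ln(42/13.6) = 4125 J.
Leg (ii): W = 0.
Leg (iii): W = PΔV = (269)(13.6 − 42) = -7640 J.
W_net = 4125 − 7640 = -3514 J.

W_net ≈ -3.51 kJ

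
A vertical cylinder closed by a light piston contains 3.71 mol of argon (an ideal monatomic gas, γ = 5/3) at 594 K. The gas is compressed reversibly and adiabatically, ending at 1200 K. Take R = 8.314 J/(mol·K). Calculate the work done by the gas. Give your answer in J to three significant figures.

W ≈ -28000 J

Adiabatic ⇒ Q = 0, so W_by = −ΔU = nCᵥ(T₁ − T₂).
Cᵥ = 3R/2 = 12.47 J/(mol·K).
W = (3.71)(12.47)(594 − 1200) = -28038 J.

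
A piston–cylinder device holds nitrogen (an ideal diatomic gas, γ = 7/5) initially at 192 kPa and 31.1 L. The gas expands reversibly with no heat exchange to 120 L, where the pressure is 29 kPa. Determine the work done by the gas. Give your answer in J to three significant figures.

W ≈ 6230 J

Adiabatic: W = (P₁V₁ − P₂V₂)/(γ − 1) with γ = 7/5.
P₁V₁ = 5971 J, P₂V₂ = 3480 J.
W = (5971 − 3480) / 0.4 = 6228 J.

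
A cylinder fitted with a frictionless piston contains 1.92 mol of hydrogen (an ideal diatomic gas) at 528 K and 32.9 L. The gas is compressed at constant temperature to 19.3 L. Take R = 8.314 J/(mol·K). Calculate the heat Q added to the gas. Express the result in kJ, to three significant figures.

Q ≈ -4.50 kJ

Isothermal ⇒ ΔU = 0, so Q = W = nRT ln(V₂/V₁).
Q = (1.92)(8.314)(528) ln(19.3/32.9) = 8428 × -0.5334 = -4495 J.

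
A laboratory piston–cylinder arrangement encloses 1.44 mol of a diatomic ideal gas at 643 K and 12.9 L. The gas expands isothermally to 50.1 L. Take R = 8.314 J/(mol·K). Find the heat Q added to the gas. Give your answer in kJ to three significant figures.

Isothermal ⇒ ΔU = 0, so Q = W = nRT ln(V₂/V₁).
Q = (1.44)(8.314)(643) ln(50.1/12.9) = 7698 × 1.357 = 10445 J.

Q ≈ 10.4 kJ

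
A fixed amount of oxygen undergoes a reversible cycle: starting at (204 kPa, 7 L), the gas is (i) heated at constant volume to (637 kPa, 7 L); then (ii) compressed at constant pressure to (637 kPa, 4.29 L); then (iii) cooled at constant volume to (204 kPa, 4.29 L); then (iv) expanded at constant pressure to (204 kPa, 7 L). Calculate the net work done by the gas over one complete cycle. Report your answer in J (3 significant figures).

Constant-volume legs do no work.
W(ii) = (637)(4.29 − 7) = -1726 J; W(iv) = (204)(7 − 4.29) = 552.8 J.
W_net = -1726 + 552.8 = -1173 J (the counter-clockwise enclosed area).

W_net ≈ -1170 J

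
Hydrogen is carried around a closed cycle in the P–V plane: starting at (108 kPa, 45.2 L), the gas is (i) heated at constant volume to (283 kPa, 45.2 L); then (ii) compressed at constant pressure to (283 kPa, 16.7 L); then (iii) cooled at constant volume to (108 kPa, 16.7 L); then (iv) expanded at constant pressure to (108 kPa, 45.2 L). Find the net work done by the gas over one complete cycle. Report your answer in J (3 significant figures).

W_net ≈ -4990 J

Constant-volume legs do no work.
W(ii) = (283)(16.7 − 45.2) = -8066 J; W(iv) = (108)(45.2 − 16.7) = 3078 J.
W_net = -8066 + 3078 = -4988 J (the counter-clockwise enclosed area).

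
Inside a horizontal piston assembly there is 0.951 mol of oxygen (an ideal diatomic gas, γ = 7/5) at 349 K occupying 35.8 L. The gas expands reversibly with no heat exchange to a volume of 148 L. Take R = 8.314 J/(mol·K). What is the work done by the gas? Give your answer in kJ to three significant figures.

Adiabatic: TV^(γ−1) = const with γ = 7/5.
T₂ = T₁ (V₁/V₂)^(γ−1) = 349 × (35.8/148)^0.4 = 349 × 0.5668 = 197.8 K.
W_by = nCᵥ(T₁ − T₂) = (0.951)(20.79)(349 − 197.8) = 2988 J.

W ≈ 2.99 kJ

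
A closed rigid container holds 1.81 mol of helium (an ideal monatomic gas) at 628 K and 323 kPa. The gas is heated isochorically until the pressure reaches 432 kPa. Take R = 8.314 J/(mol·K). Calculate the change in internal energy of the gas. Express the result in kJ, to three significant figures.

Constant volume ⇒ W = 0, so Q = ΔU = nCᵥΔT with Cᵥ = 3R/2 = 12.47 J/(mol·K).
At constant V, T₂/T₁ = P₂/P₁ ⇒ ΔT = T₁(P₂/P₁ − 1) = 628·(432/323 − 1) = 211.9 K.
ΔU = (1.81)(12.47)(211.9) = 4784 J.

ΔU ≈ 4.78 kJ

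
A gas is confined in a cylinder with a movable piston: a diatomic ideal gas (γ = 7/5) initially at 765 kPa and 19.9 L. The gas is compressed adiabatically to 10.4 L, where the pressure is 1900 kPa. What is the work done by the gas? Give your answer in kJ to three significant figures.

Adiabatic: W = (P₁V₁ − P₂V₂)/(γ − 1) with γ = 7/5.
P₁V₁ = 15223 J, P₂V₂ = 19760 J.
W = (15223 − 19760) / 0.4 = -11341 J.

W ≈ -11.3 kJ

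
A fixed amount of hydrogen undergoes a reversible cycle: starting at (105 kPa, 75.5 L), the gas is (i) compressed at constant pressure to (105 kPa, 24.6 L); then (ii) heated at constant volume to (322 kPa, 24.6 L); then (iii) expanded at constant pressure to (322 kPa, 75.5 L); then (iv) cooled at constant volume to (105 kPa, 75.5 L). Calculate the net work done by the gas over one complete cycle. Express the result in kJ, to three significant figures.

W_net ≈ 11.0 kJ

Constant-volume legs do no work.
W(i) = (105)(24.6 − 75.5) = -5344 J; W(iii) = (322)(75.5 − 24.6) = 16390 J.
W_net = -5344 + 16390 = 11045 J (the clockwise enclosed area).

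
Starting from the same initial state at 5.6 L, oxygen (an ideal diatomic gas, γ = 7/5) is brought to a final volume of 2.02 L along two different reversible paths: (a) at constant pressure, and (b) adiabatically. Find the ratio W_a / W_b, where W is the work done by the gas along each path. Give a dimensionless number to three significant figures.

W_a / W_b ≈ 0.508

Path (a) isobaric: W = P₁(V₂ − V₁) → W_a/(P₁V₁) = -0.6393.
Path (b) adiabatic: W = P₁V₁(1 − (V₁/V₂)^(γ−1))/(γ−1) → W_b/(P₁V₁) = -1.259.
W_a / W_b = -0.6393 / -1.259 = 0.5078.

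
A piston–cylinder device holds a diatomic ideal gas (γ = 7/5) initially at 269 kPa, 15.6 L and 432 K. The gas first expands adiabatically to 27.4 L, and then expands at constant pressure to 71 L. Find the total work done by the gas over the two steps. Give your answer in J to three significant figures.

W_total ≈ 7450 J

Step 1 (adiabatic): W = (P₁V₁ − P₂V₂)/(γ−1) = (4196 − 3350)/0.4 = 2116 J.
After step 1: P = 122.3 kPa, V = 27.4 L, T = 344.9 K.
Step 2 (isobaric): W = PΔV = (122.3 kPa)(71 − 27.4 L) = 5330 J.
W_total = 2116 + 5330 = 7447 J.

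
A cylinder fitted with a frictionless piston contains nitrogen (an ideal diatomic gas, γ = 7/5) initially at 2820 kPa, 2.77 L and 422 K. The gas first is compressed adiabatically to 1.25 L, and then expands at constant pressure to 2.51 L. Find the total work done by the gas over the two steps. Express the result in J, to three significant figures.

W_total ≈ 3510 J

Step 1 (adiabatic): W = (P₁V₁ − P₂V₂)/(γ−1) = (7811 − 10739)/0.4 = -7319 J.
After step 1: P = 8591 kPa, V = 1.25 L, T = 580.2 K.
Step 2 (isobaric): W = PΔV = (8591 kPa)(2.51 − 1.25 L) = 10825 J.
W_total = -7319 + 10825 = 3506 J.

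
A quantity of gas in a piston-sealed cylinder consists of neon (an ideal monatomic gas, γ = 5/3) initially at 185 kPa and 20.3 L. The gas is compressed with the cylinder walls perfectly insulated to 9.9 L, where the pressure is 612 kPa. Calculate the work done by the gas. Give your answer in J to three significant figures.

W ≈ -3450 J

Adiabatic: W = (P₁V₁ − P₂V₂)/(γ − 1) with γ = 5/3.
P₁V₁ = 3756 J, P₂V₂ = 6059 J.
W = (3756 − 6059) / 0.6667 = -3455 J.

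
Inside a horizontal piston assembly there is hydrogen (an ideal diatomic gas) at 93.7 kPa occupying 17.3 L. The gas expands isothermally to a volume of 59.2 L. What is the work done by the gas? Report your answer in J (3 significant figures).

W ≈ 1990 J

Isothermal: W = nRT ln(V₂/V₁) = P₁V₁ ln(V₂/V₁).
P₁V₁ = (93.7 kPa)(17.3 L) = 1621 J.
W = 1621 × ln(59.2/17.3) = 1621 × 1.23
W_by_gas = 1994 J.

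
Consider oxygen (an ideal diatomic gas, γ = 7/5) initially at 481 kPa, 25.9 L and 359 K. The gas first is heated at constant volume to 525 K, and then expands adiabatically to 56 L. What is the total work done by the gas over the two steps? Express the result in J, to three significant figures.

W_total ≈ 12100 J

Step 1 (isochoric): W = 0 (constant volume).
After step 1: P = 703.4 kPa (V unchanged).
Step 2 (adiabatic): W = (P₁V₁ − P₂V₂)/(γ−1) = (18218 − 13383)/0.4 = 12088 J.
W_total = 0 + 12088 = 12088 J.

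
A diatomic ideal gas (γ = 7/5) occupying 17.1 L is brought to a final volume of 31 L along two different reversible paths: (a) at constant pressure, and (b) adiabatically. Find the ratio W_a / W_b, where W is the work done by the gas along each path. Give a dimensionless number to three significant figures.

W_a / W_b ≈ 1.54

Path (a) isobaric: W = P₁(V₂ − V₁) → W_a/(P₁V₁) = 0.8129.
Path (b) adiabatic: W = P₁V₁(1 − (V₁/V₂)^(γ−1))/(γ−1) → W_b/(P₁V₁) = 0.5294.
W_a / W_b = 0.8129 / 0.5294 = 1.535.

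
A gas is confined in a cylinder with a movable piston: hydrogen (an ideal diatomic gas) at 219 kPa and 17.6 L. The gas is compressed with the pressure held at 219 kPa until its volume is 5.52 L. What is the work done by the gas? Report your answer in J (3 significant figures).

Isobaric: W = P ΔV.
W = (219 kPa)(5.52 − 17.6 L) = (219)(-12.08) = -2646 J.

W ≈ -2650 J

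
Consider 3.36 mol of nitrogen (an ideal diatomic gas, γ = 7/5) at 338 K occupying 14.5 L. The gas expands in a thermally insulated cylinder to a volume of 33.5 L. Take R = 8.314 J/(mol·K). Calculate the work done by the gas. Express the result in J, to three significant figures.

Adiabatic: TV^(γ−1) = const with γ = 7/5.
T₂ = T₁ (V₁/V₂)^(γ−1) = 338 × (14.5/33.5)^0.4 = 338 × 0.7154 = 241.8 K.
W_by = nCᵥ(T₁ − T₂) = (3.36)(20.79)(338 − 241.8) = 6719 J.

W ≈ 6720 J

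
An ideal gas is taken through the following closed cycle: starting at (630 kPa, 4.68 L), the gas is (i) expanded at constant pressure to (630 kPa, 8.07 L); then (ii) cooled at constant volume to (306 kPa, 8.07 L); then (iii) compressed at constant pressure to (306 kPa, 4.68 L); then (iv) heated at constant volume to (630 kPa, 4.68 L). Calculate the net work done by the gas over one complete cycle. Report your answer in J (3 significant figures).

Constant-volume legs do no work.
W(i) = (630)(8.07 − 4.68) = 2136 J; W(iii) = (306)(4.68 − 8.07) = -1037 J.
W_net = 2136 − 1037 = 1098 J (the clockwise enclosed area).

W_net ≈ 1100 J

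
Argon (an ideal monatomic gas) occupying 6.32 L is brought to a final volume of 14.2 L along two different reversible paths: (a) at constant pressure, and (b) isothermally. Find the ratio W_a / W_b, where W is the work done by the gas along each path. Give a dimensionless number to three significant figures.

W_a / W_b ≈ 1.54

Path (a) isobaric: W = P₁(V₂ − V₁) → W_a/(P₁V₁) = 1.247.
Path (b) isothermal: W = P₁V₁ ln(V₂/V₁) → W_b/(P₁V₁) = 0.8095.
W_a / W_b = 1.247 / 0.8095 = 1.54.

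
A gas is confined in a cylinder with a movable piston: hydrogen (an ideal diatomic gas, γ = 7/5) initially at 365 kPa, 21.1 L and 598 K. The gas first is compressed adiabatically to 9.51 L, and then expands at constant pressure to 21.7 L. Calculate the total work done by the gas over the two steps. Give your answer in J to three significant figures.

W_total ≈ 6350 J

Step 1 (adiabatic): W = (P₁V₁ − P₂V₂)/(γ−1) = (7702 − 10593)/0.4 = -7229 J.
After step 1: P = 1114 kPa, V = 9.51 L, T = 822.5 K.
Step 2 (isobaric): W = PΔV = (1114 kPa)(21.7 − 9.51 L) = 13578 J.
W_total = -7229 + 13578 = 6350 J.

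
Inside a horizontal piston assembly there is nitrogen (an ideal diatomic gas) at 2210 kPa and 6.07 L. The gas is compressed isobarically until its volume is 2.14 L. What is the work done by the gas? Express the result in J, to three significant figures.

Isobaric: W = P ΔV.
W = (2210 kPa)(2.14 − 6.07 L) = (2210)(-3.93) = -8685 J.

W ≈ -8690 J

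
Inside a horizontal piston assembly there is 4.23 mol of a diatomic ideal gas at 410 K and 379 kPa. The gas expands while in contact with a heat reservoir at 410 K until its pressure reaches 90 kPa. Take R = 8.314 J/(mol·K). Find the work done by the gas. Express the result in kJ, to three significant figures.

W ≈ 20.7 kJ

Isothermal process: W = nRT ln(V₂/V₁) = nRT ln(P₁/P₂).
W = (4.23)(8.314)(410) × ln(379/90)
  = 14419 × ln(4.211) = 14419 × 1.438
W_by_gas = 20731 J.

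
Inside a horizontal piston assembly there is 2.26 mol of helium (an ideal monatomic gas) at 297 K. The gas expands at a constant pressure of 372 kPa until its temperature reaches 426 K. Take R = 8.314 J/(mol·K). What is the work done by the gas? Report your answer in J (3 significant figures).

Isobaric: W = P ΔV = nR ΔT.
W = (2.26)(8.314)(426 − 297) = 2424 J.

W ≈ 2420 J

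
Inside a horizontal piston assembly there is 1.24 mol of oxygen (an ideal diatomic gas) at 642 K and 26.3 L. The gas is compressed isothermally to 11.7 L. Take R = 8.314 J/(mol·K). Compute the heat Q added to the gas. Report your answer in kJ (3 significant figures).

Q ≈ -5.36 kJ

Isothermal ⇒ ΔU = 0, so Q = W = nRT ln(V₂/V₁).
Q = (1.24)(8.314)(642) ln(11.7/26.3) = 6619 × -0.81 = -5361 J.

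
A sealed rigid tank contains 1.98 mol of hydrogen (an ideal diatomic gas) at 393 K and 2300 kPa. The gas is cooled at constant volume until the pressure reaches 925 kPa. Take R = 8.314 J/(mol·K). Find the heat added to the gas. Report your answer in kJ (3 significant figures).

Q ≈ -9.67 kJ

Constant volume ⇒ W = 0, so Q = ΔU = nCᵥΔT with Cᵥ = 5R/2 = 20.79 J/(mol·K).
At constant V, T₂/T₁ = P₂/P₁ ⇒ ΔT = T₁(P₂/P₁ − 1) = 393·(925/2300 − 1) = -234.9 K.
ΔU = (1.98)(20.79)(-234.9) = -9669 J.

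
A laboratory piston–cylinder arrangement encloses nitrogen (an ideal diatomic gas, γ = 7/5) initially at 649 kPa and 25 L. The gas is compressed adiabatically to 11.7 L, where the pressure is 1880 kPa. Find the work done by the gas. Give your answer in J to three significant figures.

W ≈ -14400 J

Adiabatic: W = (P₁V₁ − P₂V₂)/(γ − 1) with γ = 7/5.
P₁V₁ = 16225 J, P₂V₂ = 21996 J.
W = (16225 − 21996) / 0.4 = -14428 J.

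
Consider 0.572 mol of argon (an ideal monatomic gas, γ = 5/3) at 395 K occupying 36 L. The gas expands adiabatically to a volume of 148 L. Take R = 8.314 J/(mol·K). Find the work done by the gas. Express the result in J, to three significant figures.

Adiabatic: TV^(γ−1) = const with γ = 5/3.
T₂ = T₁ (V₁/V₂)^(γ−1) = 395 × (36/148)^0.667 = 395 × 0.3897 = 153.9 K.
W_by = nCᵥ(T₁ − T₂) = (0.572)(12.47)(395 − 153.9) = 1720 J.

W ≈ 1720 J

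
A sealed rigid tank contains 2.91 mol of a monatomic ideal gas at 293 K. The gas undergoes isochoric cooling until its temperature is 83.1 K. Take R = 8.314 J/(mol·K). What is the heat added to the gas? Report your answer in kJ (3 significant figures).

Constant volume ⇒ W = 0, so Q = ΔU = nCᵥΔT with Cᵥ = 3R/2 = 12.47 J/(mol·K).
ΔU = (2.91)(12.47)(83.1 − 293) = -7617 J.

Q ≈ -7.62 kJ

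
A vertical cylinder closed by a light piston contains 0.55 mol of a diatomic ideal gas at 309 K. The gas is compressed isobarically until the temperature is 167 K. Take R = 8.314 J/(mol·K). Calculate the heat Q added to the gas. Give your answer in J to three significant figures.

Isobaric: W = nRΔT = (0.55)(8.314)(-142) = -649.3 J.
ΔU = nCᵥΔT with Cᵥ = 5R/2: ΔU = (0.55)(20.79)(-142) = -1623 J.
Q = ΔU + W = -1623 − 649.3 = -2273 J.

Q ≈ -2270 J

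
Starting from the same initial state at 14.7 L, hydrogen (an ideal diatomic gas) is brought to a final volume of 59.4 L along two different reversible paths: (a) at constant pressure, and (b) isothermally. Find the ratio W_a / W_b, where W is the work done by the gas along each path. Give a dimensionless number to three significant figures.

W_a / W_b ≈ 2.18

Path (a) isobaric: W = P₁(V₂ − V₁) → W_a/(P₁V₁) = 3.041.
Path (b) isothermal: W = P₁V₁ ln(V₂/V₁) → W_b/(P₁V₁) = 1.396.
W_a / W_b = 3.041 / 1.396 = 2.178.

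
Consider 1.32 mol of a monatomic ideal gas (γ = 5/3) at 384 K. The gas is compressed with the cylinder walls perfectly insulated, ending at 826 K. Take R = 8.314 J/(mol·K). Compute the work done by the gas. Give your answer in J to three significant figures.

Adiabatic ⇒ Q = 0, so W_by = −ΔU = nCᵥ(T₁ − T₂).
Cᵥ = 3R/2 = 12.47 J/(mol·K).
W = (1.32)(12.47)(384 − 826) = -7276 J.

W ≈ -7280 J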